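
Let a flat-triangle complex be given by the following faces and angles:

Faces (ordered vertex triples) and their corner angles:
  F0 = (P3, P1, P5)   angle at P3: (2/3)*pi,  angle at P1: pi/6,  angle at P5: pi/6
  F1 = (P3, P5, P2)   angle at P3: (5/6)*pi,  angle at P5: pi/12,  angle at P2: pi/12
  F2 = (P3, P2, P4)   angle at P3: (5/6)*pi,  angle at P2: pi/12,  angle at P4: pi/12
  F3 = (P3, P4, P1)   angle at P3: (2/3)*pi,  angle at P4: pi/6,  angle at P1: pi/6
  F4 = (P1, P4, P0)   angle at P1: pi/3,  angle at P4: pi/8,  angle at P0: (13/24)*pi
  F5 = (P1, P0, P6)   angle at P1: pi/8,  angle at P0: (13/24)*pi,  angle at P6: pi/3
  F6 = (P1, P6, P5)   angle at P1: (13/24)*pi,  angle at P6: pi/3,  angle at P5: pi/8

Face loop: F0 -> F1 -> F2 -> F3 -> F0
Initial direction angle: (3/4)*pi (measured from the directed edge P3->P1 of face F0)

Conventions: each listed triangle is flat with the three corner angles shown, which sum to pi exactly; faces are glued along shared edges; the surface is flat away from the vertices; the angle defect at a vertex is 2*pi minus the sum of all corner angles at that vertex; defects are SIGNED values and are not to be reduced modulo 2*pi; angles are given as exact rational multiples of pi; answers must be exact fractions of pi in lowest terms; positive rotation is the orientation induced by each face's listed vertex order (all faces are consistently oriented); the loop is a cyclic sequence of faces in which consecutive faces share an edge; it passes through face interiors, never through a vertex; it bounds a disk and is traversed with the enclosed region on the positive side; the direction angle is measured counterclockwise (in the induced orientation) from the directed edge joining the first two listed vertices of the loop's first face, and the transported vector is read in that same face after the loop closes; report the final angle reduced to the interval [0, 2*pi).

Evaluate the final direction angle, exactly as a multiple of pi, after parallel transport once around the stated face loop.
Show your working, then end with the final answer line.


enclosed vertex P3: corner angles sum to 3*pi, defect = 2*pi - 3*pi = -pi
transport around the loop rotates by the sum of enclosed defects; add to the initial angle mod 2*pi
final angle = (3/4)*pi - pi = (7/4)*pi (mod 2*pi)

Answer: final direction angle = (7/4)*pi


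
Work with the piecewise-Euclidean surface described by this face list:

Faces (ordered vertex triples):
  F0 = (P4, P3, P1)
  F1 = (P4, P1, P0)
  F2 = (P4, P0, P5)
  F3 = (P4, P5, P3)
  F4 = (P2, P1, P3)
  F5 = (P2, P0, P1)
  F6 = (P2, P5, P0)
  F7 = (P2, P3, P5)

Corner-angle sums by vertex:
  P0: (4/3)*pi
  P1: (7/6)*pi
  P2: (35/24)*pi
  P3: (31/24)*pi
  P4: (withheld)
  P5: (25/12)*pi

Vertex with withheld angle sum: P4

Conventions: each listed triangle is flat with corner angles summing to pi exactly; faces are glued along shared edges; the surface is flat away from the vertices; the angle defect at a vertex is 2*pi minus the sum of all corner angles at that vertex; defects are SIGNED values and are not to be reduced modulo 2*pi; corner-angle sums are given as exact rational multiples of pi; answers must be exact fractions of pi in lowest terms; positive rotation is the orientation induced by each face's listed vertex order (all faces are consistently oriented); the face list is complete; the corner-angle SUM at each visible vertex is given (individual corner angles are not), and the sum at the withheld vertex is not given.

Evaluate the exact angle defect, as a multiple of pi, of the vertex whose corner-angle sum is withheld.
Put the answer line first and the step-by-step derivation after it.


Answer: defect(P4) = (4/3)*pi

V = 6, E = 12, F = 8; chi = V - E + F = 2
Gauss-Bonnet: total defect = 2*pi*chi = 4*pi; visible defects sum to (8/3)*pi


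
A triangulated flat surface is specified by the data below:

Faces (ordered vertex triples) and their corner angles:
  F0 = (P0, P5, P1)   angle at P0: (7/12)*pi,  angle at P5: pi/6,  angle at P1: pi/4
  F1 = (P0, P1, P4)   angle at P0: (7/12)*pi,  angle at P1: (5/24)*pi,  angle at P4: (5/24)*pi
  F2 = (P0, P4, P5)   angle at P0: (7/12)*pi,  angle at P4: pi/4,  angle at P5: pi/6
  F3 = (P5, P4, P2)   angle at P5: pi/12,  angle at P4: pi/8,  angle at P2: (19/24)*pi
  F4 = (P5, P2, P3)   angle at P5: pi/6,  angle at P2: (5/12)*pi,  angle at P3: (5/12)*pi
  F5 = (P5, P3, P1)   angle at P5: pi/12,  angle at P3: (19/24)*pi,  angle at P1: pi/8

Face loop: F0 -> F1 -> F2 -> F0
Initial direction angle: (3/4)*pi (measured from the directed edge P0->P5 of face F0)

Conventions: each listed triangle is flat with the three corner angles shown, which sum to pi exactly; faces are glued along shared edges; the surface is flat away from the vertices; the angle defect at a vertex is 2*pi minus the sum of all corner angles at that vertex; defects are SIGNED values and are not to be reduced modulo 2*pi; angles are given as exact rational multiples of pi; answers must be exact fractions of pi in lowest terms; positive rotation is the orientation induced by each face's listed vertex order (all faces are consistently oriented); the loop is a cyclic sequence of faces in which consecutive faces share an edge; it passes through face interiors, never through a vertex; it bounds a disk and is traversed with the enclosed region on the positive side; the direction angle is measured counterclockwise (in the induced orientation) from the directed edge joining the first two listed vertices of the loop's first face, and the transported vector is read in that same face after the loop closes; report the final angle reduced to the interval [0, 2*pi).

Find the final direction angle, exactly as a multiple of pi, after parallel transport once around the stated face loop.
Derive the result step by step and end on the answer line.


enclosed vertex P0: corner angles sum to (7/4)*pi, defect = 2*pi - (7/4)*pi = pi/4
the final direction is the initial angle plus the enclosed defects, taken mod 2*pi in the induced orientation
final angle = (3/4)*pi + pi/4 = pi (mod 2*pi)

Answer: final direction angle = pi


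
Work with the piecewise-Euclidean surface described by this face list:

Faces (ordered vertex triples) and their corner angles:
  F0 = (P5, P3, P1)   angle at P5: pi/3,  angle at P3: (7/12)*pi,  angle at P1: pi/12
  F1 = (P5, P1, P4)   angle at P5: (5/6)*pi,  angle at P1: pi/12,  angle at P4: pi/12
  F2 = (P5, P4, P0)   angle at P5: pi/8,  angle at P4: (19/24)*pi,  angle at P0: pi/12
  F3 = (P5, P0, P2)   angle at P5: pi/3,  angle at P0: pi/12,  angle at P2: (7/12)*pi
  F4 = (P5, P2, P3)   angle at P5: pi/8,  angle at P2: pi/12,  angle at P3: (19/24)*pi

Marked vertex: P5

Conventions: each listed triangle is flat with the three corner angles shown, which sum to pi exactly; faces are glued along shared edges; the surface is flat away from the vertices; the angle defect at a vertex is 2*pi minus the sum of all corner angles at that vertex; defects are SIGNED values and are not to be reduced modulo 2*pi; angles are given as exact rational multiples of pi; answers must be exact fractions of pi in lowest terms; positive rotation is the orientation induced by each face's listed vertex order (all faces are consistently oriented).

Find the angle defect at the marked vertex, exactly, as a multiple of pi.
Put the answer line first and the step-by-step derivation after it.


Answer: defect(P5) = pi/4

Sum of corner angles at P5: (7/4)*pi
defect = 2*pi - (7/4)*pi


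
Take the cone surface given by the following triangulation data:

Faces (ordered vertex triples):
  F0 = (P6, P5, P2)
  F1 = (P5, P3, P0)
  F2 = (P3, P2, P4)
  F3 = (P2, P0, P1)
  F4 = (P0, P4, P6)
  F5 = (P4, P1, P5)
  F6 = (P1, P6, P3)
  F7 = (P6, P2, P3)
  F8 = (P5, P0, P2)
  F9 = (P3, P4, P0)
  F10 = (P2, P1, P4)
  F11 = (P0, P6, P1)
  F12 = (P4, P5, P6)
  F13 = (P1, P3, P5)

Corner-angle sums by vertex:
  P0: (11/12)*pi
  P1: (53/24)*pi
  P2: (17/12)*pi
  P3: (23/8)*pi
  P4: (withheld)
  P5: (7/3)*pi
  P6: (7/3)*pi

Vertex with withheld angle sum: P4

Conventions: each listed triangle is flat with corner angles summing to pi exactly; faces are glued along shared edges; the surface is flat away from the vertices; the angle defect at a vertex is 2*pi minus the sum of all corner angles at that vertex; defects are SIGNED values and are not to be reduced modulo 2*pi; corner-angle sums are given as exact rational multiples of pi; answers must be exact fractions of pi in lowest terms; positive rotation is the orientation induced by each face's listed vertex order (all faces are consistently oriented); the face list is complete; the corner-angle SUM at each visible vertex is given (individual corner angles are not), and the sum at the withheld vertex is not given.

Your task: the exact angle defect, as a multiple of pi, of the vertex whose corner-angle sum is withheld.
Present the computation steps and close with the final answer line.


V = 7, E = 21, F = 14; chi = V - E + F = 0
Gauss-Bonnet: total defect = 2*pi*chi = 0; visible defects sum to -pi/12

Answer: defect(P4) = pi/12


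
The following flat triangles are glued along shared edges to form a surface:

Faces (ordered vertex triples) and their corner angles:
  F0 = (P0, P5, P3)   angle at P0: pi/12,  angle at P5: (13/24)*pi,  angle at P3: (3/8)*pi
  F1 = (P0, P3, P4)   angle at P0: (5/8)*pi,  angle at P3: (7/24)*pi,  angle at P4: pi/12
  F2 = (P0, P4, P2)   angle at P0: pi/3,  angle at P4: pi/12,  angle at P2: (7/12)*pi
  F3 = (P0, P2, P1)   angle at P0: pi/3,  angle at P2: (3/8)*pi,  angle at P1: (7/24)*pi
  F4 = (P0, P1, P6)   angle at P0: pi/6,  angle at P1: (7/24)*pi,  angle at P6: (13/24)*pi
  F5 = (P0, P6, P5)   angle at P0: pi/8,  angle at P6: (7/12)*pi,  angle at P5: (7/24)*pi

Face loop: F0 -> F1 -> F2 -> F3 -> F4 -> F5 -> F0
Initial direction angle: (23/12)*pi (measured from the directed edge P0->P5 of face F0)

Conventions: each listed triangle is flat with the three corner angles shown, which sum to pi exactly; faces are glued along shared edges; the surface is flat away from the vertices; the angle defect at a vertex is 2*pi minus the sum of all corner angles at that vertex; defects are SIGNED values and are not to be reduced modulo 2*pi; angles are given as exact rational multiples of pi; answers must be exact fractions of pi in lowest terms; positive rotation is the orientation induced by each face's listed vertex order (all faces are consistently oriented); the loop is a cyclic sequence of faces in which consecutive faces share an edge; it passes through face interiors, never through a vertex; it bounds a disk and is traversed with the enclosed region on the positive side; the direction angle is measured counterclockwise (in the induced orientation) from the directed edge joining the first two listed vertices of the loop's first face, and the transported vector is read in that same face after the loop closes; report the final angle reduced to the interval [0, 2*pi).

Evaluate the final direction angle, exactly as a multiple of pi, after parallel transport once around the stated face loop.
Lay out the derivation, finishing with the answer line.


enclosed vertex P0: corner angles sum to (5/3)*pi, defect = 2*pi - (5/3)*pi = pi/3
final direction = starting direction + enclosed defect total, reduced mod 2*pi (induced orientation)
final angle = (23/12)*pi + pi/3 = pi/4 (mod 2*pi)

Answer: final direction angle = pi/4


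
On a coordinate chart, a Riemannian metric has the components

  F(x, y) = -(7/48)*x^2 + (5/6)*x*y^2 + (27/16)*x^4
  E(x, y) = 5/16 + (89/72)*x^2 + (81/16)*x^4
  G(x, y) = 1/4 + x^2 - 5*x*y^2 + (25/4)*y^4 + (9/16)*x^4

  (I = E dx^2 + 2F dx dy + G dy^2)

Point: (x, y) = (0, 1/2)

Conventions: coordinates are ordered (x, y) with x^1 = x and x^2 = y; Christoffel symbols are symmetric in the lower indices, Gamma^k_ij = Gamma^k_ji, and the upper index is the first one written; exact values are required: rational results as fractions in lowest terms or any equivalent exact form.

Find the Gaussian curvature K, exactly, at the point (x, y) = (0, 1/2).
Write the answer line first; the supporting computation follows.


Answer: K = -8192/25215

E = 5/16, F = 0, G = 41/64, EG - F^2 = 205/1024 at the point
E_x = 0, E_y = 0, F_x = 5/24, F_y = 0, G_x = -5/4, G_y = 25/8
E_yy = 0, F_xy = 5/6, G_xx = 2
K follows from Brioschi's formula, (det M1 - det M2)/(EG - F^2)^2.
M1 = [[-E_yy/2 + F_xy - G_xx/2, E_x/2, F_x - E_y/2], [F_y - G_x/2, E, F], [G_y/2, F, G]] = [[-1/6, 0, 5/24], [5/8, 5/16, 0], [25/16, 0, 41/64]]; det M1 = -415/3072
M2 = [[0, E_y/2, G_x/2], [E_y/2, E, F], [G_x/2, F, G]] = [[0, 0, -5/8], [0, 5/16, 0], [-5/8, 0, 41/64]]; det M2 = -125/1024
det M1 - det M2 = -5/384; K = -5/384 / (205/1024)^2 = -8192/25215


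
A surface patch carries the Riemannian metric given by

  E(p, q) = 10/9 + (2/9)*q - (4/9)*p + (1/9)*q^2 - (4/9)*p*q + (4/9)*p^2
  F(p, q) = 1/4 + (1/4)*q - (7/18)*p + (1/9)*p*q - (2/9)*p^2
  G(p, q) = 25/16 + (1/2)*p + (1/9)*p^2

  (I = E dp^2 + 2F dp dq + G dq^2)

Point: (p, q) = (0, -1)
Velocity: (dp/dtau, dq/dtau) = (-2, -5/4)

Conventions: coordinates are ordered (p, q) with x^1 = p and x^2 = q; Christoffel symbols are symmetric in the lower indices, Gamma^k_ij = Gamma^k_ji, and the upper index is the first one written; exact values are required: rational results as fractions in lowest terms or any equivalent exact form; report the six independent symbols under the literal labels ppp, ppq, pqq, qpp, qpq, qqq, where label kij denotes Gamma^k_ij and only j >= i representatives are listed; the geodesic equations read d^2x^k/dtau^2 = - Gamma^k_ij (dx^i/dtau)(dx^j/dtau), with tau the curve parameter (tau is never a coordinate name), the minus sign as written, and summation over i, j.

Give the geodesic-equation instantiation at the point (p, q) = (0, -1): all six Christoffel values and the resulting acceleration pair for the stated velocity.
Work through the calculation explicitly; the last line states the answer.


E = 1, F = 0, G = 25/16 at the point
E_p = 0, E_q = 0, F_p = -1/2, F_q = 1/4, G_p = 1/2, G_q = 0
EG - F^2 = 25/16;  g^inv = (16/25) * [[25/16, 0], [0, 1]]
first-kind symbols [ij,l] = (1/2)(d_i g_jl + d_j g_il - d_l g_ij): [pp,p] = E_p/2 = 0, [pp,q] = F_p - E_q/2 = -1/2, [pq,p] = E_q/2 = 0, [pq,q] = G_p/2 = 1/4, [qq,p] = F_q - G_p/2 = 0, [qq,q] = G_q/2 = 0
Gamma^p_ij = (G*[ij,p] - F*[ij,q])/(EG - F^2), Gamma^q_ij = (E*[ij,q] - F*[ij,p])/(EG - F^2)
Gamma_ppp = 0, Gamma_ppq = 0, Gamma_pqq = 0, Gamma_qpp = -8/25, Gamma_qpq = 4/25, Gamma_qqq = 0
d^2p/dtau^2 = -(Gamma_ppp*(-2)^2 + 2*Gamma_ppq*(-2)*(-5/4) + Gamma_pqq*(-5/4)^2) = 0
d^2q/dtau^2 = -(Gamma_qpp*(-2)^2 + 2*Gamma_qpq*(-2)*(-5/4) + Gamma_qqq*(-5/4)^2) = 12/25

Answer: Gamma_ppp = 0, Gamma_ppq = 0, Gamma_pqq = 0, Gamma_qpp = -8/25, Gamma_qpq = 4/25, Gamma_qqq = 0; accelerations (d^2p/dtau^2, d^2q/dtau^2) = (0, 12/25)


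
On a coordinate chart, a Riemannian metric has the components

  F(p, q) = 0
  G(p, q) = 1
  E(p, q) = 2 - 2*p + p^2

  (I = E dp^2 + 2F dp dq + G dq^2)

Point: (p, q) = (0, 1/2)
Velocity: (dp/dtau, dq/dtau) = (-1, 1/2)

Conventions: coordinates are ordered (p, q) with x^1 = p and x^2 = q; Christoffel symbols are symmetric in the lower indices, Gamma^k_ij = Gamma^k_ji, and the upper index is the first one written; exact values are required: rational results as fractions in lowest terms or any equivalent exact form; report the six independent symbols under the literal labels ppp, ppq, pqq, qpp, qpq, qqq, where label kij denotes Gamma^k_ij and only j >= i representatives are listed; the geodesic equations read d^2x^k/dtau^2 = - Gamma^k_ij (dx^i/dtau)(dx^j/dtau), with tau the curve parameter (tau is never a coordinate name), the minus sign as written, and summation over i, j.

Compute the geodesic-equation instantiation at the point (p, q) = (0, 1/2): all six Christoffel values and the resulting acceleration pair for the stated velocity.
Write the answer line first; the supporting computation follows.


Answer: Gamma_ppp = -1/2, Gamma_ppq = 0, Gamma_pqq = 0, Gamma_qpp = 0, Gamma_qpq = 0, Gamma_qqq = 0; accelerations (d^2p/dtau^2, d^2q/dtau^2) = (1/2, 0)

E = 2, F = 0, G = 1 at the point
E_p = -2, E_q = 0, F_p = 0, F_q = 0, G_p = 0, G_q = 0
EG - F^2 = 2;  g^inv = (1/2) * [[1, 0], [0, 2]]
first-kind symbols [ij,l] = (1/2)(d_i g_jl + d_j g_il - d_l g_ij): [pp,p] = E_p/2 = -1, [pp,q] = F_p - E_q/2 = 0, [pq,p] = E_q/2 = 0, [pq,q] = G_p/2 = 0, [qq,p] = F_q - G_p/2 = 0, [qq,q] = G_q/2 = 0
Gamma^p_ij = (G*[ij,p] - F*[ij,q])/(EG - F^2), Gamma^q_ij = (E*[ij,q] - F*[ij,p])/(EG - F^2)
Gamma_ppp = -1/2, Gamma_ppq = 0, Gamma_pqq = 0, Gamma_qpp = 0, Gamma_qpq = 0, Gamma_qqq = 0
d^2p/dtau^2 = -(Gamma_ppp*(-1)^2 + 2*Gamma_ppq*(-1)*(1/2) + Gamma_pqq*(1/2)^2) = 1/2
d^2q/dtau^2 = -(Gamma_qpp*(-1)^2 + 2*Gamma_qpq*(-1)*(1/2) + Gamma_qqq*(1/2)^2) = 0


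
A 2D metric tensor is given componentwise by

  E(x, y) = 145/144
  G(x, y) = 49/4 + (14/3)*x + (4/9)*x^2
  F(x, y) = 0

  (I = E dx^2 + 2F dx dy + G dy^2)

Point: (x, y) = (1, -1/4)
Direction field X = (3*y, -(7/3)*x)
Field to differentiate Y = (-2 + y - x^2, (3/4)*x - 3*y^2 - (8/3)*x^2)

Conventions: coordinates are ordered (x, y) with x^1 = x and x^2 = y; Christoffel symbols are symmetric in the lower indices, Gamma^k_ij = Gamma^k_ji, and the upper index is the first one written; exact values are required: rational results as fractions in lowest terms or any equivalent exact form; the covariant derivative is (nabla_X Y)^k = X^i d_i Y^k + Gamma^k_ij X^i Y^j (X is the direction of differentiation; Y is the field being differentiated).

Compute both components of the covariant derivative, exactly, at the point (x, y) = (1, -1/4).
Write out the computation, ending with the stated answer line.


E = 145/144, F = 0, G = 625/36 at the point
E_x = 0, E_y = 0, F_x = 0, F_y = 0, G_x = 50/9, G_y = 0
EG - F^2 = 90625/5184;  g^inv = (5184/90625) * [[625/36, 0], [0, 145/144]]
first-kind symbols [ij,l] = (1/2)(d_i g_jl + d_j g_il - d_l g_ij): [xx,x] = E_x/2 = 0, [xx,y] = F_x - E_y/2 = 0, [xy,x] = E_y/2 = 0, [xy,y] = G_x/2 = 25/9, [yy,x] = F_y - G_x/2 = -25/9, [yy,y] = G_y/2 = 0
Gamma^x_ij = (G*[ij,x] - F*[ij,y])/(EG - F^2), Gamma^y_ij = (E*[ij,y] - F*[ij,x])/(EG - F^2)
Gamma_xxx = 0, Gamma_xxy = 0, Gamma_xyy = -80/29, Gamma_yxx = 0, Gamma_yxy = 4/25, Gamma_yyy = 0
X = (-3/4, -7/3), Y = (-13/4, -101/48) at the point

Answer: (nabla_X Y)^x = -7505/522, (nabla_X Y)^y = 421/300


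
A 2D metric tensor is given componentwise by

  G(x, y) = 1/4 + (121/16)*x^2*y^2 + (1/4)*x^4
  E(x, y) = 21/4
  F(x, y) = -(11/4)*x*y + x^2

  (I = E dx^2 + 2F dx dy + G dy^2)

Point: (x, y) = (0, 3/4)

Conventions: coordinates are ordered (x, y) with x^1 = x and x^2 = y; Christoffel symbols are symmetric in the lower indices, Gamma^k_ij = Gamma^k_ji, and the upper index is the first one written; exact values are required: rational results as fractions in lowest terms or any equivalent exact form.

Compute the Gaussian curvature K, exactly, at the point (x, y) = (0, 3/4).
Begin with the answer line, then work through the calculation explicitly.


Answer: K = -1793/336

E = 21/4, F = 0, G = 1/4, EG - F^2 = 21/16 at the point
E_x = 0, E_y = 0, F_x = -33/16, F_y = 0, G_x = 0, G_y = 0
E_yy = 0, F_xy = -11/4, G_xx = 1089/128
The intrinsic route: Brioschi's K = (det M1 - det M2)/(EG - F^2)^2.
M1 = [[-E_yy/2 + F_xy - G_xx/2, E_x/2, F_x - E_y/2], [F_y - G_x/2, E, F], [G_y/2, F, G]] = [[-1793/256, 0, -33/16], [0, 21/4, 0], [0, 0, 1/4]]; det M1 = -37653/4096
M2 = [[0, E_y/2, G_x/2], [E_y/2, E, F], [G_x/2, F, G]] = [[0, 0, 0], [0, 21/4, 0], [0, 0, 1/4]]; det M2 = 0
det M1 - det M2 = -37653/4096; K = -37653/4096 / (21/16)^2 = -1793/336


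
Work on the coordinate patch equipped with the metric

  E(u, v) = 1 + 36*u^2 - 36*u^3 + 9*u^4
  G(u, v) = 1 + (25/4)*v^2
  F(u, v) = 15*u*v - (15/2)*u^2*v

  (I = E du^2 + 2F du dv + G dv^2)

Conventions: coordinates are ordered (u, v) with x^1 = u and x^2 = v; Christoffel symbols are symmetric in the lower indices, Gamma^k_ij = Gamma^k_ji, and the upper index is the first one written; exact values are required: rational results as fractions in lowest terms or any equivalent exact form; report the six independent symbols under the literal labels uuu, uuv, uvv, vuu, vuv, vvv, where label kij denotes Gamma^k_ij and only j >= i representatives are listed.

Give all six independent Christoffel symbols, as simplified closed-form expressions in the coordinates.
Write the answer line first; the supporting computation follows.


Answer: Gamma_uuu = (72*u^3 - 216*u^2 + 144*u)/(36*u^4 - 144*u^3 + 144*u^2 + 25*v^2 + 4), Gamma_uuv = 0, Gamma_uvv = (-30*u^2 + 60*u)/(36*u^4 - 144*u^3 + 144*u^2 + 25*v^2 + 4), Gamma_vuu = (-60*u*v + 60*v)/(36*u^4 - 144*u^3 + 144*u^2 + 25*v^2 + 4), Gamma_vuv = 0, Gamma_vvv = 25*v/(36*u^4 - 144*u^3 + 144*u^2 + 25*v^2 + 4)

E = 1 + 36*u^2 - 36*u^3 + 9*u^4; F = 15*u*v - (15/2)*u^2*v; G = 1 + (25/4)*v^2
Gamma^k_ij = (1/2) g^{kl} (d_i g_jl + d_j g_il - d_l g_ij), with g^inv = (1/(EG-F^2)) [[G, -F], [-F, E]]
first partials: E_u = 72*u - 108*u^2 + 36*u^3, E_v = 0, F_u = 15*v - 15*u*v, F_v = 15*u - (15/2)*u^2, G_u = 0, G_v = (25/2)*v
D = EG - F^2 = 1 + (25/4)*v^2 + 36*u^2 - 36*u^3 + 9*u^4
expanded: Gamma^u_uu = (G E_u - 2F F_u + F E_v)/(2D), Gamma^u_uv = (G E_v - F G_u)/(2D), Gamma^u_vv = (2G F_v - G G_u - F G_v)/(2D), Gamma^v_uu = (2E F_u - E E_v - F E_u)/(2D), Gamma^v_uv = (E G_u - F E_v)/(2D), Gamma^v_vv = (E G_v - 2F F_v + F G_u)/(2D); substitute and cancel common factors


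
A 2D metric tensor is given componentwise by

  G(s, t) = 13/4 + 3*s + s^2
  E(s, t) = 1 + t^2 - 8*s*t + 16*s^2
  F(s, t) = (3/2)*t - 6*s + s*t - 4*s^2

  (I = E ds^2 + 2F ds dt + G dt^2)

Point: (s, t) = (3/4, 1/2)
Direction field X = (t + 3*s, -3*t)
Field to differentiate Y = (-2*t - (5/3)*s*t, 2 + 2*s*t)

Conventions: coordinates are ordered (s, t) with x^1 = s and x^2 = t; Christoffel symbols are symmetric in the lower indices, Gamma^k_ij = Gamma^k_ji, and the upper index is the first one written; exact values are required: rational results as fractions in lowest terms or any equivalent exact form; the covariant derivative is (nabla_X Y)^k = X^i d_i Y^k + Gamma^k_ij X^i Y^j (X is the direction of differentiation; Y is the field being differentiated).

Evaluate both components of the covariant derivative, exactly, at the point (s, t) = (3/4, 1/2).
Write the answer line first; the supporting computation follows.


Answer: (nabla_X Y)^s = -7273/2364, (nabla_X Y)^t = 1102/197

E = 29/4, F = -45/8, G = 97/16 at the point
E_s = 20, E_t = -5, F_s = -23/2, F_t = 9/4, G_s = 9/2, G_t = 0
EG - F^2 = 197/16;  g^inv = (16/197) * [[97/16, 45/8], [45/8, 29/4]]
first-kind symbols [ij,l] = (1/2)(d_i g_jl + d_j g_il - d_l g_ij): [ss,s] = E_s/2 = 10, [ss,t] = F_s - E_t/2 = -9, [st,s] = E_t/2 = -5/2, [st,t] = G_s/2 = 9/4, [tt,s] = F_t - G_s/2 = 0, [tt,t] = G_t/2 = 0
Gamma^s_ij = (G*[ij,s] - F*[ij,t])/(EG - F^2), Gamma^t_ij = (E*[ij,t] - F*[ij,s])/(EG - F^2)
Gamma_sss = 160/197, Gamma_sst = -40/197, Gamma_stt = 0, Gamma_tss = -144/197, Gamma_tst = 36/197, Gamma_ttt = 0
X = (11/4, -3/2), Y = (-13/8, 11/4) at the point


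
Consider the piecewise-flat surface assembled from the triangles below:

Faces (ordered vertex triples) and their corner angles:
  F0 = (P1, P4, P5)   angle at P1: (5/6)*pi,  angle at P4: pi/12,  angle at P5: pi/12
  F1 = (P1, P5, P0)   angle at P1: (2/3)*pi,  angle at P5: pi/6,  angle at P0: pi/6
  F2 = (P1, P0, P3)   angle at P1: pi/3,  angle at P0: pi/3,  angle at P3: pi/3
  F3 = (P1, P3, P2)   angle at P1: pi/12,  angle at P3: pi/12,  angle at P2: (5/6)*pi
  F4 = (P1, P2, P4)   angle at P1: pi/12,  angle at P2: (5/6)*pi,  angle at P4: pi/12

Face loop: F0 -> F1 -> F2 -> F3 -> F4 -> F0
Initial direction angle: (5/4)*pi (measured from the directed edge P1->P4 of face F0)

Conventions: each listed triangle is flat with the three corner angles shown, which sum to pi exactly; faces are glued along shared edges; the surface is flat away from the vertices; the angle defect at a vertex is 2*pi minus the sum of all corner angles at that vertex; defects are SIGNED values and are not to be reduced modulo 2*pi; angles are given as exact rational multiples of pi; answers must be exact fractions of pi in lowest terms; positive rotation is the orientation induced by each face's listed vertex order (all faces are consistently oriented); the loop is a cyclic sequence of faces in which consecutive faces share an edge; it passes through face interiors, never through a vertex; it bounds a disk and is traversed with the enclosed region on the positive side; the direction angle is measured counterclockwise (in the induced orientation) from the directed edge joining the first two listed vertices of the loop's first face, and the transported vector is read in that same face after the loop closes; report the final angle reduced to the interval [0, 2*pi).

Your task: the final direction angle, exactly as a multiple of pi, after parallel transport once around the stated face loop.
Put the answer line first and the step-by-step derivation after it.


Answer: final direction angle = (5/4)*pi

enclosed vertex P1: corner angles sum to 2*pi, defect = 2*pi - 2*pi = 0
transport around the loop rotates by the sum of enclosed defects; add to the initial angle mod 2*pi
final angle = (5/4)*pi + 0 = (5/4)*pi (mod 2*pi)


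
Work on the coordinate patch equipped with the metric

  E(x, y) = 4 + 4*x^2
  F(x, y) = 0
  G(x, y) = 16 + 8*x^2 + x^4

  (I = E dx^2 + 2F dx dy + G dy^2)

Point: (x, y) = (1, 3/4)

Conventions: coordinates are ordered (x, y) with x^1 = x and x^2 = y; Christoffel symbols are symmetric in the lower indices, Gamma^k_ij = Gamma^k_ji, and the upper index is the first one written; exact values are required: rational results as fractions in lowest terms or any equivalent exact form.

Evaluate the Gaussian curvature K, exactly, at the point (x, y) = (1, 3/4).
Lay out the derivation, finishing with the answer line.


E = 8, F = 0, G = 25, EG - F^2 = 200 at the point
E_x = 8, E_y = 0, F_x = 0, F_y = 0, G_x = 20, G_y = 0
E_yy = 0, F_xy = 0, G_xx = 28
K follows from Brioschi's formula, (det M1 - det M2)/(EG - F^2)^2.
M1 = [[-E_yy/2 + F_xy - G_xx/2, E_x/2, F_x - E_y/2], [F_y - G_x/2, E, F], [G_y/2, F, G]] = [[-14, 4, 0], [-10, 8, 0], [0, 0, 25]]; det M1 = -1800
M2 = [[0, E_y/2, G_x/2], [E_y/2, E, F], [G_x/2, F, G]] = [[0, 0, 10], [0, 8, 0], [10, 0, 25]]; det M2 = -800
det M1 - det M2 = -1000; K = -1000 / (200)^2 = -1/40

Answer: K = -1/40


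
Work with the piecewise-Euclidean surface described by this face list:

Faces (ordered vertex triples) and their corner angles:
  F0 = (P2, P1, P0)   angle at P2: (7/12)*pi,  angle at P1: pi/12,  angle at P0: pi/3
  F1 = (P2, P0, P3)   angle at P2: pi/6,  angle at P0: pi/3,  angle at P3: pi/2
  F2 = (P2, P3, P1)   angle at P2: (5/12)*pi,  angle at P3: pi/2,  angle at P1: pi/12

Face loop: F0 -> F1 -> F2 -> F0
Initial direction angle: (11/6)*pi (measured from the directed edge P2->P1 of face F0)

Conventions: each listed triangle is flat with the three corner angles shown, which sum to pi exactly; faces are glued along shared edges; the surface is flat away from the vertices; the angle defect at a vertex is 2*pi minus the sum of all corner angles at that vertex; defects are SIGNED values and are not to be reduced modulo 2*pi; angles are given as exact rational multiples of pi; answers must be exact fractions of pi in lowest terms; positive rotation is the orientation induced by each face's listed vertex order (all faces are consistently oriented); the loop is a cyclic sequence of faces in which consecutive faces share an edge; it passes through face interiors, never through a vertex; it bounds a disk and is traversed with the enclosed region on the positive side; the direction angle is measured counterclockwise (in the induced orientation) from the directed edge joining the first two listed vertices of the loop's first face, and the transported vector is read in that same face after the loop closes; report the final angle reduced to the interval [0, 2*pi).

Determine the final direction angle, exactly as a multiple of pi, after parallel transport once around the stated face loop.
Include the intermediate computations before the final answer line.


enclosed vertex P2: corner angles sum to (7/6)*pi, defect = 2*pi - (7/6)*pi = (5/6)*pi
by Gauss-Bonnet the loop rotates the vector by the enclosed defect sum (positive orientation, mod 2*pi)
final angle = (11/6)*pi + (5/6)*pi = (2/3)*pi (mod 2*pi)

Answer: final direction angle = (2/3)*pi


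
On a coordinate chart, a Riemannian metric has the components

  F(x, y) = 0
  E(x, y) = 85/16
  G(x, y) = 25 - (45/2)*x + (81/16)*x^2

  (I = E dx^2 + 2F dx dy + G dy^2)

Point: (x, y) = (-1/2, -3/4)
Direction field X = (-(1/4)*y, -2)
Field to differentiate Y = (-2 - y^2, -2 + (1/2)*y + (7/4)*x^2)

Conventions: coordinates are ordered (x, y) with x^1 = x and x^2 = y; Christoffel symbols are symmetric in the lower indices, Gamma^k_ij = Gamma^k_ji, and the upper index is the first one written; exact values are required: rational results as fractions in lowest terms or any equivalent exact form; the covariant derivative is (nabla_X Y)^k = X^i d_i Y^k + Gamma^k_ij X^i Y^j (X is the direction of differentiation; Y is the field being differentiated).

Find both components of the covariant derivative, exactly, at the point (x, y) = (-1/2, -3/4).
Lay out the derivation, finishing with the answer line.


E = 85/16, F = 0, G = 2401/64 at the point
E_x = 0, E_y = 0, F_x = 0, F_y = 0, G_x = -441/16, G_y = 0
EG - F^2 = 204085/1024;  g^inv = (1024/204085) * [[2401/64, 0], [0, 85/16]]
first-kind symbols [ij,l] = (1/2)(d_i g_jl + d_j g_il - d_l g_ij): [xx,x] = E_x/2 = 0, [xx,y] = F_x - E_y/2 = 0, [xy,x] = E_y/2 = 0, [xy,y] = G_x/2 = -441/32, [yy,x] = F_y - G_x/2 = 441/32, [yy,y] = G_y/2 = 0
Gamma^x_ij = (G*[ij,x] - F*[ij,y])/(EG - F^2), Gamma^y_ij = (E*[ij,y] - F*[ij,x])/(EG - F^2)
Gamma_xxx = 0, Gamma_xxy = 0, Gamma_xyy = 441/170, Gamma_yxx = 0, Gamma_yxy = -18/49, Gamma_yyy = 0
X = (3/16, -2), Y = (-41/16, -31/16) at the point

Answer: (nabla_X Y)^x = 9591/1360, (nabla_X Y)^y = -19301/6272


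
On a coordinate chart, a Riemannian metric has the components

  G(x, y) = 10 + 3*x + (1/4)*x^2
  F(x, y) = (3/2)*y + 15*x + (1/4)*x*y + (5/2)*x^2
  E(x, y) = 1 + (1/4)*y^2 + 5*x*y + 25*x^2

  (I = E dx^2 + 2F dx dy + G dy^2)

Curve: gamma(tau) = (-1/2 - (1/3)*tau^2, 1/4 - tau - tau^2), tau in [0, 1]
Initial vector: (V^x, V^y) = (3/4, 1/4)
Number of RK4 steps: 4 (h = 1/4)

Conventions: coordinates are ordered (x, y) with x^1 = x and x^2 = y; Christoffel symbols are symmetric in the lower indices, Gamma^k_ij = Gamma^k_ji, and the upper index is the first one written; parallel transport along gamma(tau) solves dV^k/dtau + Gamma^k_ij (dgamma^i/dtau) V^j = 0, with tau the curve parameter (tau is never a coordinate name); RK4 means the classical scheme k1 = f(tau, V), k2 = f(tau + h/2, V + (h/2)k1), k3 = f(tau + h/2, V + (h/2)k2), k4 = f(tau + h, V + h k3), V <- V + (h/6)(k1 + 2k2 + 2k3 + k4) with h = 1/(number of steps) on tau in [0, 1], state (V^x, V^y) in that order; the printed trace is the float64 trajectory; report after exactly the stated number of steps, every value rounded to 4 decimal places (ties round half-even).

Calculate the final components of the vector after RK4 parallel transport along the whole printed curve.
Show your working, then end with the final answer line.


gamma'(tau) = (-(2/3)*tau, -1 - 2*tau); f(tau, V)^k = -Gamma^k_ij(gamma(tau)) gamma'^i(tau) V^j; h = 1/4; intermediate values shown to 6 dp
curve data and Christoffel symbols at the stage parameters:
  tau = 0.000000: gamma = (-0.500000, 0.250000), gamma' = (0.000000, -1.000000); Gamma_xxx = -0.836084, Gamma_xxy = -0.083608, Gamma_xyy = 0.000000, Gamma_yxx = 0.968097, Gamma_yxy = 0.096810, Gamma_yyy = 0.000000
  tau = 0.125000: gamma = (-0.505208, 0.109375), gamma' = (-0.083333, -1.250000); Gamma_xxx = -0.843133, Gamma_xxy = -0.084313, Gamma_xyy = 0.000000, Gamma_yxx = 0.937308, Gamma_yxy = 0.093731, Gamma_yyy = 0.000000
  tau = 0.250000: gamma = (-0.520833, -0.062500), gamma' = (-0.166667, -1.500000); Gamma_xxx = -0.852845, Gamma_xxy = -0.085284, Gamma_xyy = 0.000000, Gamma_yxx = 0.886554, Gamma_yxy = 0.088655, Gamma_yyy = 0.000000
  tau = 0.375000: gamma = (-0.546875, -0.265625), gamma' = (-0.250000, -1.750000); Gamma_xxx = -0.860764, Gamma_xxy = -0.086076, Gamma_xyy = 0.000000, Gamma_yxx = 0.818546, Gamma_yxy = 0.081855, Gamma_yyy = 0.000000
  tau = 0.500000: gamma = (-0.583333, -0.500000), gamma' = (-0.333333, -2.000000); Gamma_xxx = -0.862248, Gamma_xxy = -0.086225, Gamma_xyy = 0.000000, Gamma_yxx = 0.737449, Gamma_yxy = 0.073745, Gamma_yyy = 0.000000
  tau = 0.625000: gamma = (-0.630208, -0.765625), gamma' = (-0.416667, -2.250000); Gamma_xxx = -0.853720, Gamma_xxy = -0.085372, Gamma_xyy = 0.000000, Gamma_yxx = 0.648626, Gamma_yxy = 0.064863, Gamma_yyy = 0.000000
  tau = 0.750000: gamma = (-0.687500, -1.062500), gamma' = (-0.500000, -2.500000); Gamma_xxx = -0.833538, Gamma_xxy = -0.083354, Gamma_xyy = 0.000000, Gamma_yxx = 0.557880, Gamma_yxy = 0.055788, Gamma_yyy = 0.000000
  tau = 0.875000: gamma = (-0.755208, -1.390625), gamma' = (-0.583333, -2.750000); Gamma_xxx = -0.802181, Gamma_xxy = -0.080218, Gamma_xyy = 0.000000, Gamma_yxx = 0.470470, Gamma_yxy = 0.047047, Gamma_yyy = 0.000000
  tau = 1.000000: gamma = (-0.833333, -1.750000), gamma' = (-0.666667, -3.000000); Gamma_xxx = -0.761765, Gamma_xxy = -0.076176, Gamma_xyy = 0.000000, Gamma_yxx = 0.390326, Gamma_yxy = 0.039033, Gamma_yyy = 0.000000
step 0: V^x = 0.7500, V^y = 0.2500
step 1: k1 = (-0.062706, 0.072607), k2 = (-0.132183, 0.146947), k3 = (-0.130723, 0.145324), k4 = (-0.197795, 0.205613); V <- V + (h/6)(k1 + 2k2 + 2k3 + k4): V^x = 0.7172, V^y = 0.2859
step 2: k1 = (-0.197767, 0.205584), k2 = (-0.260046, 0.247291), k3 = (-0.257310, 0.244690), k4 = (-0.310228, 0.265326); V <- V + (h/6)(k1 + 2k2 + 2k3 + k4): V^x = 0.6530, V^y = 0.3466
step 3: k1 = (-0.310234, 0.265331), k2 = (-0.349957, 0.265885), k3 = (-0.347239, 0.263820), k4 = (-0.371122, 0.248389); V <- V + (h/6)(k1 + 2k2 + 2k3 + k4): V^x = 0.5665, V^y = 0.4121
step 4: k1 = (-0.371305, 0.248511), k2 = (-0.378816, 0.222171), k3 = (-0.378016, 0.221702), k4 = (-0.371285, 0.190245); V <- V + (h/6)(k1 + 2k2 + 2k3 + k4): V^x = 0.4725, V^y = 0.4674

Answer: V^x = 0.4725, V^y = 0.4674


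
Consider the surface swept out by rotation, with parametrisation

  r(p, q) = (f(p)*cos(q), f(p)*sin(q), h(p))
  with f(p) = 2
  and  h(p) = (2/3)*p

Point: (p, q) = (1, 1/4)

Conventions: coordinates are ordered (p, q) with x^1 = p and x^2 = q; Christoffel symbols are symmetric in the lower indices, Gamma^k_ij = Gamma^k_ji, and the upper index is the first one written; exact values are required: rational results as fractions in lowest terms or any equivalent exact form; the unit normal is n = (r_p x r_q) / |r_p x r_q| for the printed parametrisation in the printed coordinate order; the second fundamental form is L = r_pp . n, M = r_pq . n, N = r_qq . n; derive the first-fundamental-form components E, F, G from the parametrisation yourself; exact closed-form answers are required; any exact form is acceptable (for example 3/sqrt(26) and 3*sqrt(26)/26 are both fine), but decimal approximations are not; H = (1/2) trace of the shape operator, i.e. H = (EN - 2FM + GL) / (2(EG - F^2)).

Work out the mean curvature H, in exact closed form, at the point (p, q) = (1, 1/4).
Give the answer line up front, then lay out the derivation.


Answer: H = 1/4

f = 2, f' = 0, f'' = 0, h' = 2/3, h'' = 0
E = 4/9, F = 0, G = 4; answer radicand W^2 = 4/9
unnormalised second-form numerators: l = 0, m = 0, n = 4/3; L = l/sqrt(4/9), and similarly M = m/sqrt(W^2), N = n/sqrt(W^2)
H = (E*n - 2*F*m + G*l) / (2*(EG - F^2)*sqrt(W^2)); E*n - 2*F*m + G*l = 16/27, EG - F^2 = 16/9, so H = (1/6)/sqrt(4/9)


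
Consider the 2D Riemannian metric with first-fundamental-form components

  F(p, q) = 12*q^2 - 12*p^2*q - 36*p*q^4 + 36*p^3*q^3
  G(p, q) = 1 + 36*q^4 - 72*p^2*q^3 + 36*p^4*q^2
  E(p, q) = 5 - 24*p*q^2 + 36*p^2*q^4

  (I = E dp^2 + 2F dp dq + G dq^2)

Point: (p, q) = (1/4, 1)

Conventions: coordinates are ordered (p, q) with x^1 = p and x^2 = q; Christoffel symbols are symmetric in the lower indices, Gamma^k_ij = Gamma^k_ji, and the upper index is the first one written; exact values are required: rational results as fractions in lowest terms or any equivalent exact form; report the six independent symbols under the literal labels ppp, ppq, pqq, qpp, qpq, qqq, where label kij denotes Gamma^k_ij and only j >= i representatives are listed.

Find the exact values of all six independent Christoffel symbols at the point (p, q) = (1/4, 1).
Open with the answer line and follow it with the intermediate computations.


Answer: Gamma_ppp = -192/2105, Gamma_ppq = -96/2105, Gamma_pqq = 372/2105, Gamma_qpp = -432/421, Gamma_qpq = -216/421, Gamma_qqq = 837/421

E = 5/4, F = 45/16, G = 2089/64 at the point
E_p = -6, E_q = -3, F_p = -141/4, F_q = -177/16, G_p = -135/4, G_q = 4185/32
EG - F^2 = 2105/64;  g^inv = (64/2105) * [[2089/64, -45/16], [-45/16, 5/4]]
first-kind symbols [ij,l] = (1/2)(d_i g_jl + d_j g_il - d_l g_ij): [pp,p] = E_p/2 = -3, [pp,q] = F_p - E_q/2 = -135/4, [pq,p] = E_q/2 = -3/2, [pq,q] = G_p/2 = -135/8, [qq,p] = F_q - G_p/2 = 93/16, [qq,q] = G_q/2 = 4185/64
Gamma^p_ij = (G*[ij,p] - F*[ij,q])/(EG - F^2), Gamma^q_ij = (E*[ij,q] - F*[ij,p])/(EG - F^2)


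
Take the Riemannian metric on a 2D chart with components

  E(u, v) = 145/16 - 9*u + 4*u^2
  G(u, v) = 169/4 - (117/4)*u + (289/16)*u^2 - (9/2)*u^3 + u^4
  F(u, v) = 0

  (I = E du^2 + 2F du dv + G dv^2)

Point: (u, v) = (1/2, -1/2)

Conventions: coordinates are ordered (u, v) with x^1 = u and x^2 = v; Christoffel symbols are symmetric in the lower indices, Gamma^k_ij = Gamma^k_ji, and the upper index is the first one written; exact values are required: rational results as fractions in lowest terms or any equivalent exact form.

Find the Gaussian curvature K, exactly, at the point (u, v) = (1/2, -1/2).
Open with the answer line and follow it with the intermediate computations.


Answer: K = -16384/356445

E = 89/16, F = 0, G = 2025/64, EG - F^2 = 180225/1024 at the point
E_u = -5, E_v = 0, F_u = 0, F_v = 0, G_u = -225/16, G_v = 0
E_vv = 0, F_uv = 0, G_uu = 205/8
Brioschi: K = (det M1 - det M2) / (EG - F^2)^2 with the standard first/second-derivative matrices M1, M2.
M1 = [[-E_vv/2 + F_uv - G_uu/2, E_u/2, F_u - E_v/2], [F_v - G_u/2, E, F], [G_v/2, F, G]] = [[-205/16, -5/2, 0], [225/32, 89/16, 0], [0, 0, 2025/64]]; det M1 = -27833625/16384
M2 = [[0, E_v/2, G_u/2], [E_v/2, E, F], [G_u/2, F, G]] = [[0, 0, -225/32], [0, 89/16, 0], [-225/32, 0, 2025/64]]; det M2 = -4505625/16384
det M1 - det M2 = -91125/64; K = -91125/64 / (180225/1024)^2 = -16384/356445


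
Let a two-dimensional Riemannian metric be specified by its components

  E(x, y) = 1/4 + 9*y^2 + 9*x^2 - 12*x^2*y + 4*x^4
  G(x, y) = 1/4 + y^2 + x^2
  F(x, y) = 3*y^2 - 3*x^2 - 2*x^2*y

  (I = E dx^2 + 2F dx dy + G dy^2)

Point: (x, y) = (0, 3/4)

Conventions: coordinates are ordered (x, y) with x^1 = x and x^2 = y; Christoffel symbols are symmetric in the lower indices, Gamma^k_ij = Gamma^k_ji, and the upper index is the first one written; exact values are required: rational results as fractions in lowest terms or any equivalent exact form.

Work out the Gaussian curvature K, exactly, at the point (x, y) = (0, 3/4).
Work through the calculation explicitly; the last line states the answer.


E = 85/16, F = 27/16, G = 13/16, EG - F^2 = 47/32 at the point
E_x = 0, E_y = 27/2, F_x = 0, F_y = 9/2, G_x = 0, G_y = 3/2
E_yy = 18, F_xy = 0, G_xx = 2
Compute both Brioschi determinants and normalise by (EG - F^2)^2.
M1 = [[-E_yy/2 + F_xy - G_xx/2, E_x/2, F_x - E_y/2], [F_y - G_x/2, E, F], [G_y/2, F, G]] = [[-10, 0, -27/4], [9/2, 85/16, 27/16], [3/4, 27/16, 13/16]]; det M1 = -9997/256
M2 = [[0, E_y/2, G_x/2], [E_y/2, E, F], [G_x/2, F, G]] = [[0, 27/4, 0], [27/4, 85/16, 27/16], [0, 27/16, 13/16]]; det M2 = -9477/256
det M1 - det M2 = -65/32; K = -65/32 / (47/32)^2 = -2080/2209

Answer: K = -2080/2209


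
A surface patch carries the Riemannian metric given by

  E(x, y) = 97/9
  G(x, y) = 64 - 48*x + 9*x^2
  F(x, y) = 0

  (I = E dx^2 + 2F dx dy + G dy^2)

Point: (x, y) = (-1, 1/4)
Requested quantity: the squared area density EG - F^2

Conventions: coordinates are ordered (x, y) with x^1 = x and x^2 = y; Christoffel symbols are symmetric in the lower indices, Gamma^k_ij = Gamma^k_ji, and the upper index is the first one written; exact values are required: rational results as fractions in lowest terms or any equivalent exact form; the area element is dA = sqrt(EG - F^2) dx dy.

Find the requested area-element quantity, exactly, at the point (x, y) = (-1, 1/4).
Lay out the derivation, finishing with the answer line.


E = 97/9, F = 0, G = 121; EG - F^2 = 11737/9

Answer: EG - F^2 = 11737/9
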